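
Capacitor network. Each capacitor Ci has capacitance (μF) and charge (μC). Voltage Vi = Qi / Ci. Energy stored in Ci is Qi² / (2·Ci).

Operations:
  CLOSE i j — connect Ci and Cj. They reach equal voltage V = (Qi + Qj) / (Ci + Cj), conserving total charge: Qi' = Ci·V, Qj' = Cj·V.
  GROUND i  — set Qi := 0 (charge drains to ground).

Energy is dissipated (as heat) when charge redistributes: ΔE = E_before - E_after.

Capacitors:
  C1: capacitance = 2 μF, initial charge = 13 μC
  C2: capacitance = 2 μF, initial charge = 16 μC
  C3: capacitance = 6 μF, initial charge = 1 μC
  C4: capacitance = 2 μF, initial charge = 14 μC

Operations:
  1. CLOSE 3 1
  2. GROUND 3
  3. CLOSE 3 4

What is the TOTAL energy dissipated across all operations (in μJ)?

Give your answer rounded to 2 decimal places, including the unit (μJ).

Initial: C1(2μF, Q=13μC, V=6.50V), C2(2μF, Q=16μC, V=8.00V), C3(6μF, Q=1μC, V=0.17V), C4(2μF, Q=14μC, V=7.00V)
Op 1: CLOSE 3-1: Q_total=14.00, C_total=8.00, V=1.75; Q3=10.50, Q1=3.50; dissipated=30.083
Op 2: GROUND 3: Q3=0; energy lost=9.188
Op 3: CLOSE 3-4: Q_total=14.00, C_total=8.00, V=1.75; Q3=10.50, Q4=3.50; dissipated=36.750
Total dissipated: 76.021 μJ

Answer: 76.02 μJ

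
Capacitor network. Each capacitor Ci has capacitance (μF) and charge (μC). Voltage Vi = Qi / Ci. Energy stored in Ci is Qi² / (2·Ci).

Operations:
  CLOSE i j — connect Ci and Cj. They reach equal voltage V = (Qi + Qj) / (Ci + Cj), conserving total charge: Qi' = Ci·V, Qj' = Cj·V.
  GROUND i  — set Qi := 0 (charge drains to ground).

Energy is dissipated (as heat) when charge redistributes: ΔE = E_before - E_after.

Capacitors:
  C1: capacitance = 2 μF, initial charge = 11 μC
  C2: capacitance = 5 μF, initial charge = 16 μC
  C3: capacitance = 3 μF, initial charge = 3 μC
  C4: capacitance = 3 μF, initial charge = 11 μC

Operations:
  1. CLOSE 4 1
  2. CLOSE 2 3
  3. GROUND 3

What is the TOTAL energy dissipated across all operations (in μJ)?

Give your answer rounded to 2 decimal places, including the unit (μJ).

Initial: C1(2μF, Q=11μC, V=5.50V), C2(5μF, Q=16μC, V=3.20V), C3(3μF, Q=3μC, V=1.00V), C4(3μF, Q=11μC, V=3.67V)
Op 1: CLOSE 4-1: Q_total=22.00, C_total=5.00, V=4.40; Q4=13.20, Q1=8.80; dissipated=2.017
Op 2: CLOSE 2-3: Q_total=19.00, C_total=8.00, V=2.38; Q2=11.88, Q3=7.12; dissipated=4.537
Op 3: GROUND 3: Q3=0; energy lost=8.461
Total dissipated: 15.015 μJ

Answer: 15.02 μJ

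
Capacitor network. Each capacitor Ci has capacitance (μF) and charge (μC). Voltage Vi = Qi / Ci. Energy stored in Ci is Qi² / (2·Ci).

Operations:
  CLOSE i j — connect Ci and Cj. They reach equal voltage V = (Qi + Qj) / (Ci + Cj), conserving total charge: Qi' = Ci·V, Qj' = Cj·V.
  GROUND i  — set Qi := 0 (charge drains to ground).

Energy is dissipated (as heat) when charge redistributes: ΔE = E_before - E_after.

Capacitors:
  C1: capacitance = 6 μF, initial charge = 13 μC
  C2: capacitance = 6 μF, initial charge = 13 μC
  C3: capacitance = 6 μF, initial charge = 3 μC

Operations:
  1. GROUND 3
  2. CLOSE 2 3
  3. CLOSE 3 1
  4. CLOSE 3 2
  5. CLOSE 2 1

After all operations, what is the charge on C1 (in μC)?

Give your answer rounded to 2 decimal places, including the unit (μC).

Answer: 8.94 μC

Derivation:
Initial: C1(6μF, Q=13μC, V=2.17V), C2(6μF, Q=13μC, V=2.17V), C3(6μF, Q=3μC, V=0.50V)
Op 1: GROUND 3: Q3=0; energy lost=0.750
Op 2: CLOSE 2-3: Q_total=13.00, C_total=12.00, V=1.08; Q2=6.50, Q3=6.50; dissipated=7.042
Op 3: CLOSE 3-1: Q_total=19.50, C_total=12.00, V=1.62; Q3=9.75, Q1=9.75; dissipated=1.760
Op 4: CLOSE 3-2: Q_total=16.25, C_total=12.00, V=1.35; Q3=8.12, Q2=8.12; dissipated=0.440
Op 5: CLOSE 2-1: Q_total=17.88, C_total=12.00, V=1.49; Q2=8.94, Q1=8.94; dissipated=0.110
Final charges: Q1=8.94, Q2=8.94, Q3=8.12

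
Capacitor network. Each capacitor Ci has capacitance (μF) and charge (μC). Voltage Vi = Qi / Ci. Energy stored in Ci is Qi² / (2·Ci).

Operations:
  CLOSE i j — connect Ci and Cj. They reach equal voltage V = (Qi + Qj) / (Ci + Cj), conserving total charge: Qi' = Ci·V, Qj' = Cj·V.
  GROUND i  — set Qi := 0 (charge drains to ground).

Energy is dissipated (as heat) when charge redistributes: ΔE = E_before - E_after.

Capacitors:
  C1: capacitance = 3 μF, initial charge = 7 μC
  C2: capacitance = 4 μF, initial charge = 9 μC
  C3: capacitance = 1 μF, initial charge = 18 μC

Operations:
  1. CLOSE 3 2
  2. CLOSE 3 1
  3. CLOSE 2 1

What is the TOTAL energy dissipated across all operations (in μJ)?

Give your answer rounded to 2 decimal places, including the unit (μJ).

Initial: C1(3μF, Q=7μC, V=2.33V), C2(4μF, Q=9μC, V=2.25V), C3(1μF, Q=18μC, V=18.00V)
Op 1: CLOSE 3-2: Q_total=27.00, C_total=5.00, V=5.40; Q3=5.40, Q2=21.60; dissipated=99.225
Op 2: CLOSE 3-1: Q_total=12.40, C_total=4.00, V=3.10; Q3=3.10, Q1=9.30; dissipated=3.527
Op 3: CLOSE 2-1: Q_total=30.90, C_total=7.00, V=4.41; Q2=17.66, Q1=13.24; dissipated=4.534
Total dissipated: 107.286 μJ

Answer: 107.29 μJ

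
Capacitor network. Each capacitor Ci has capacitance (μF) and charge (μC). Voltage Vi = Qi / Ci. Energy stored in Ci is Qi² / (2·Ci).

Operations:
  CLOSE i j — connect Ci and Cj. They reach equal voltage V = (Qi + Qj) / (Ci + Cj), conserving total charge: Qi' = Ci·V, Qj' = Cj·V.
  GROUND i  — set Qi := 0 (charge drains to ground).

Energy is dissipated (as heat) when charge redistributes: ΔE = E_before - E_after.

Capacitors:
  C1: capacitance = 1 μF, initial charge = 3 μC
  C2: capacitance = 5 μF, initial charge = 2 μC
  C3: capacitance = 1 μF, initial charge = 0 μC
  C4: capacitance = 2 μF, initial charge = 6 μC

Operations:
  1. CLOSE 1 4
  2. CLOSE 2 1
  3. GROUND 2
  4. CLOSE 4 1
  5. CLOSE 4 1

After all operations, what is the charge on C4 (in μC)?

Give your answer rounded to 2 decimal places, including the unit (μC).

Answer: 4.56 μC

Derivation:
Initial: C1(1μF, Q=3μC, V=3.00V), C2(5μF, Q=2μC, V=0.40V), C3(1μF, Q=0μC, V=0.00V), C4(2μF, Q=6μC, V=3.00V)
Op 1: CLOSE 1-4: Q_total=9.00, C_total=3.00, V=3.00; Q1=3.00, Q4=6.00; dissipated=0.000
Op 2: CLOSE 2-1: Q_total=5.00, C_total=6.00, V=0.83; Q2=4.17, Q1=0.83; dissipated=2.817
Op 3: GROUND 2: Q2=0; energy lost=1.736
Op 4: CLOSE 4-1: Q_total=6.83, C_total=3.00, V=2.28; Q4=4.56, Q1=2.28; dissipated=1.565
Op 5: CLOSE 4-1: Q_total=6.83, C_total=3.00, V=2.28; Q4=4.56, Q1=2.28; dissipated=0.000
Final charges: Q1=2.28, Q2=0.00, Q3=0.00, Q4=4.56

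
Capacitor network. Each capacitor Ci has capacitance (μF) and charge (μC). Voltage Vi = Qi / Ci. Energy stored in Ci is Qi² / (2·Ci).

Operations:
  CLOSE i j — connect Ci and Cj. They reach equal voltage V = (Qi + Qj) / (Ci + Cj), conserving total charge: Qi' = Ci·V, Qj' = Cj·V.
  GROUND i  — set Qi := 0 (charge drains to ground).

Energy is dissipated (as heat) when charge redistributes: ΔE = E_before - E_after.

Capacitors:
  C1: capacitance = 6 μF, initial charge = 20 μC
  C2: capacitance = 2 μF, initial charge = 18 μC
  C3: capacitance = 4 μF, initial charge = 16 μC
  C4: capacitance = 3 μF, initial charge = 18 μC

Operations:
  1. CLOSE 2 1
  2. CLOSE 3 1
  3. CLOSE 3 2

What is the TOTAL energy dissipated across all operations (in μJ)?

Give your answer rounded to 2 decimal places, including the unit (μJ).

Initial: C1(6μF, Q=20μC, V=3.33V), C2(2μF, Q=18μC, V=9.00V), C3(4μF, Q=16μC, V=4.00V), C4(3μF, Q=18μC, V=6.00V)
Op 1: CLOSE 2-1: Q_total=38.00, C_total=8.00, V=4.75; Q2=9.50, Q1=28.50; dissipated=24.083
Op 2: CLOSE 3-1: Q_total=44.50, C_total=10.00, V=4.45; Q3=17.80, Q1=26.70; dissipated=0.675
Op 3: CLOSE 3-2: Q_total=27.30, C_total=6.00, V=4.55; Q3=18.20, Q2=9.10; dissipated=0.060
Total dissipated: 24.818 μJ

Answer: 24.82 μJ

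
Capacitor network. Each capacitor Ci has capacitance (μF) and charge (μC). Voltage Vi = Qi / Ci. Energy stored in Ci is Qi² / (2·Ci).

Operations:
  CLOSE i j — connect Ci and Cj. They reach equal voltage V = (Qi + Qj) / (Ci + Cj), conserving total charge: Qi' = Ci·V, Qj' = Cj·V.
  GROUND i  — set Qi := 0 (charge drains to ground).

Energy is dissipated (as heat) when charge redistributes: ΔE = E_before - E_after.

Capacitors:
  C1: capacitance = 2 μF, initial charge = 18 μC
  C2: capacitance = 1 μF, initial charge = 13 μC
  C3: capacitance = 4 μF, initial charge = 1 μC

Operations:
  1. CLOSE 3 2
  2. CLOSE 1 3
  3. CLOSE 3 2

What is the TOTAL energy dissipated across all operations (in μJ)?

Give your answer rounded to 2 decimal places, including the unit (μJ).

Initial: C1(2μF, Q=18μC, V=9.00V), C2(1μF, Q=13μC, V=13.00V), C3(4μF, Q=1μC, V=0.25V)
Op 1: CLOSE 3-2: Q_total=14.00, C_total=5.00, V=2.80; Q3=11.20, Q2=2.80; dissipated=65.025
Op 2: CLOSE 1-3: Q_total=29.20, C_total=6.00, V=4.87; Q1=9.73, Q3=19.47; dissipated=25.627
Op 3: CLOSE 3-2: Q_total=22.27, C_total=5.00, V=4.45; Q3=17.81, Q2=4.45; dissipated=1.708
Total dissipated: 92.360 μJ

Answer: 92.36 μJ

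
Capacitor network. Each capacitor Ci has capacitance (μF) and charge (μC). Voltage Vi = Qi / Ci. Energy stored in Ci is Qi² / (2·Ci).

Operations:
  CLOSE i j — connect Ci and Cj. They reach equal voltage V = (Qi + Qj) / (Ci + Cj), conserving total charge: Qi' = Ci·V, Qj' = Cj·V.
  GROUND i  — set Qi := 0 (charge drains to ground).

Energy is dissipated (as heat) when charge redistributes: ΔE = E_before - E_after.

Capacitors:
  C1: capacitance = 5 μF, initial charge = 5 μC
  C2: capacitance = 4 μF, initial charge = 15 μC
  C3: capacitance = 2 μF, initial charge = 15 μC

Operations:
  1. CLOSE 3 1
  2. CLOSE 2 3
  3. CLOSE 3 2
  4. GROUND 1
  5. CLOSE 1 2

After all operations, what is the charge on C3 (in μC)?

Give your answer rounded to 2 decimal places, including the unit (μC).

Initial: C1(5μF, Q=5μC, V=1.00V), C2(4μF, Q=15μC, V=3.75V), C3(2μF, Q=15μC, V=7.50V)
Op 1: CLOSE 3-1: Q_total=20.00, C_total=7.00, V=2.86; Q3=5.71, Q1=14.29; dissipated=30.179
Op 2: CLOSE 2-3: Q_total=20.71, C_total=6.00, V=3.45; Q2=13.81, Q3=6.90; dissipated=0.531
Op 3: CLOSE 3-2: Q_total=20.71, C_total=6.00, V=3.45; Q3=6.90, Q2=13.81; dissipated=0.000
Op 4: GROUND 1: Q1=0; energy lost=20.408
Op 5: CLOSE 1-2: Q_total=13.81, C_total=9.00, V=1.53; Q1=7.67, Q2=6.14; dissipated=13.243
Final charges: Q1=7.67, Q2=6.14, Q3=6.90

Answer: 6.90 μC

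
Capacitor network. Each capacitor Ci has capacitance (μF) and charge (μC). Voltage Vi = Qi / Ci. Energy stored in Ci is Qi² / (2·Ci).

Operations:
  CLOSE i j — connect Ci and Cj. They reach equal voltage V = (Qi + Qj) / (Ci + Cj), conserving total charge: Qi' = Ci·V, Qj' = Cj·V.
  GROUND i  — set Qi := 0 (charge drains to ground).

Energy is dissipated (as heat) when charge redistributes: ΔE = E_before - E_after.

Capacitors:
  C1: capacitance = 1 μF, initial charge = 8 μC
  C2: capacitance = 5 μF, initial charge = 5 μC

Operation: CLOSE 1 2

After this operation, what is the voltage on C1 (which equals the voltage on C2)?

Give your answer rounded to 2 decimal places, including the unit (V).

Initial: C1(1μF, Q=8μC, V=8.00V), C2(5μF, Q=5μC, V=1.00V)
Op 1: CLOSE 1-2: Q_total=13.00, C_total=6.00, V=2.17; Q1=2.17, Q2=10.83; dissipated=20.417

Answer: 2.17 V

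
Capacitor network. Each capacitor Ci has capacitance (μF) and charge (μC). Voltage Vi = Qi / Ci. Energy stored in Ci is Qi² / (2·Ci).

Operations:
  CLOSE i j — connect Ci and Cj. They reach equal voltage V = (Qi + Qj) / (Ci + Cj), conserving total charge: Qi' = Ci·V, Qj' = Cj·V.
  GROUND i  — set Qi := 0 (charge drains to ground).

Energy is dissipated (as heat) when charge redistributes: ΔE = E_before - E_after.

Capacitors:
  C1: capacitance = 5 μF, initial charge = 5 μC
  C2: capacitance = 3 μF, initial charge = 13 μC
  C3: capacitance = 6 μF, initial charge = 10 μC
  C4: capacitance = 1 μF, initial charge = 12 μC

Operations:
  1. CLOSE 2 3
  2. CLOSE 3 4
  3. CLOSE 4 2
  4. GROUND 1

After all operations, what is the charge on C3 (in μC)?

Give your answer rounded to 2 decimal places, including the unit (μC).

Initial: C1(5μF, Q=5μC, V=1.00V), C2(3μF, Q=13μC, V=4.33V), C3(6μF, Q=10μC, V=1.67V), C4(1μF, Q=12μC, V=12.00V)
Op 1: CLOSE 2-3: Q_total=23.00, C_total=9.00, V=2.56; Q2=7.67, Q3=15.33; dissipated=7.111
Op 2: CLOSE 3-4: Q_total=27.33, C_total=7.00, V=3.90; Q3=23.43, Q4=3.90; dissipated=38.228
Op 3: CLOSE 4-2: Q_total=11.57, C_total=4.00, V=2.89; Q4=2.89, Q2=8.68; dissipated=0.683
Op 4: GROUND 1: Q1=0; energy lost=2.500
Final charges: Q1=0.00, Q2=8.68, Q3=23.43, Q4=2.89

Answer: 23.43 μC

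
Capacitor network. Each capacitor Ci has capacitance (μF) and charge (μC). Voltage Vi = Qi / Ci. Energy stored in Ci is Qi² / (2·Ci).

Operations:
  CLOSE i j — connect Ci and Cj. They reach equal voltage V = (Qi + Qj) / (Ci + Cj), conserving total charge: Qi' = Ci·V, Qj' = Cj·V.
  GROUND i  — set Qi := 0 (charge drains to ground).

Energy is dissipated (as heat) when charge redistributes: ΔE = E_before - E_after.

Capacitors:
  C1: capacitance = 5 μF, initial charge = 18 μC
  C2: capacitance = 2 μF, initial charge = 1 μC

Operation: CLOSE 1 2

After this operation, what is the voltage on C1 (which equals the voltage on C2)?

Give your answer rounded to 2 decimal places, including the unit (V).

Initial: C1(5μF, Q=18μC, V=3.60V), C2(2μF, Q=1μC, V=0.50V)
Op 1: CLOSE 1-2: Q_total=19.00, C_total=7.00, V=2.71; Q1=13.57, Q2=5.43; dissipated=6.864

Answer: 2.71 V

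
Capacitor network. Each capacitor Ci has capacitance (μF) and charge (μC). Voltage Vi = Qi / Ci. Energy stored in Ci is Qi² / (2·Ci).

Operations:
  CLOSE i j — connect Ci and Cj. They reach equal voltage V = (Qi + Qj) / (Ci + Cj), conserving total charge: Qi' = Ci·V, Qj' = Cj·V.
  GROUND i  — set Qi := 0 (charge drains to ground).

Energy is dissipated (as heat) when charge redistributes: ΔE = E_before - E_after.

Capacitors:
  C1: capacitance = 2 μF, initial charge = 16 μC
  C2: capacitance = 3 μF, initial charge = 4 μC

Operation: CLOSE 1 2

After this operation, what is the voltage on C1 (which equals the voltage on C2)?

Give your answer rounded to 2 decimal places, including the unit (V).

Initial: C1(2μF, Q=16μC, V=8.00V), C2(3μF, Q=4μC, V=1.33V)
Op 1: CLOSE 1-2: Q_total=20.00, C_total=5.00, V=4.00; Q1=8.00, Q2=12.00; dissipated=26.667

Answer: 4.00 V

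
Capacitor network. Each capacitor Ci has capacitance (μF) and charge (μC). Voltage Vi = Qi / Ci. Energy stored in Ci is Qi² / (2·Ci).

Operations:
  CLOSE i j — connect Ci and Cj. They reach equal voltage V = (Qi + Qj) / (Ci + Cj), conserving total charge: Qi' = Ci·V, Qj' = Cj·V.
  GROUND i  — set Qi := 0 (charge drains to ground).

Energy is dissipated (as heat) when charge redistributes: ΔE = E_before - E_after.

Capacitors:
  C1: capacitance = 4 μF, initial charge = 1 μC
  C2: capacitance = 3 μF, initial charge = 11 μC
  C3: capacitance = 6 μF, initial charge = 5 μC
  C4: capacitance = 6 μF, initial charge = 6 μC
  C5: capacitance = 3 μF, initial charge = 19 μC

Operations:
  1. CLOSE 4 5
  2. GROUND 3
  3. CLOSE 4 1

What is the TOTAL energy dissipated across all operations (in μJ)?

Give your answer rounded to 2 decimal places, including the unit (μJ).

Answer: 38.20 μJ

Derivation:
Initial: C1(4μF, Q=1μC, V=0.25V), C2(3μF, Q=11μC, V=3.67V), C3(6μF, Q=5μC, V=0.83V), C4(6μF, Q=6μC, V=1.00V), C5(3μF, Q=19μC, V=6.33V)
Op 1: CLOSE 4-5: Q_total=25.00, C_total=9.00, V=2.78; Q4=16.67, Q5=8.33; dissipated=28.444
Op 2: GROUND 3: Q3=0; energy lost=2.083
Op 3: CLOSE 4-1: Q_total=17.67, C_total=10.00, V=1.77; Q4=10.60, Q1=7.07; dissipated=7.668
Total dissipated: 38.195 μJ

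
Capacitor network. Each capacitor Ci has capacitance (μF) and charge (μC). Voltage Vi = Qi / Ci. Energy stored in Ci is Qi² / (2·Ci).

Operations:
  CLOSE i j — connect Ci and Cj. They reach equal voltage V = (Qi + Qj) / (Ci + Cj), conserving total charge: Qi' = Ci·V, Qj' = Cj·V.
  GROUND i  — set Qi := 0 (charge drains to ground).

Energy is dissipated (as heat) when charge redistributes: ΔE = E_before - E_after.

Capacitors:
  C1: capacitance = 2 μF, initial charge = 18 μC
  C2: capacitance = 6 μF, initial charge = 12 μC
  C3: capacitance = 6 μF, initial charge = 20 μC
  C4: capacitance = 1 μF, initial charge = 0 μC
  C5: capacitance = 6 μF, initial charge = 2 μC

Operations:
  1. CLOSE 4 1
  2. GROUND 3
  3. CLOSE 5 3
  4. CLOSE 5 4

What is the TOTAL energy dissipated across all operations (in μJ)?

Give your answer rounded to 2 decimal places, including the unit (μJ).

Initial: C1(2μF, Q=18μC, V=9.00V), C2(6μF, Q=12μC, V=2.00V), C3(6μF, Q=20μC, V=3.33V), C4(1μF, Q=0μC, V=0.00V), C5(6μF, Q=2μC, V=0.33V)
Op 1: CLOSE 4-1: Q_total=18.00, C_total=3.00, V=6.00; Q4=6.00, Q1=12.00; dissipated=27.000
Op 2: GROUND 3: Q3=0; energy lost=33.333
Op 3: CLOSE 5-3: Q_total=2.00, C_total=12.00, V=0.17; Q5=1.00, Q3=1.00; dissipated=0.167
Op 4: CLOSE 5-4: Q_total=7.00, C_total=7.00, V=1.00; Q5=6.00, Q4=1.00; dissipated=14.583
Total dissipated: 75.083 μJ

Answer: 75.08 μJ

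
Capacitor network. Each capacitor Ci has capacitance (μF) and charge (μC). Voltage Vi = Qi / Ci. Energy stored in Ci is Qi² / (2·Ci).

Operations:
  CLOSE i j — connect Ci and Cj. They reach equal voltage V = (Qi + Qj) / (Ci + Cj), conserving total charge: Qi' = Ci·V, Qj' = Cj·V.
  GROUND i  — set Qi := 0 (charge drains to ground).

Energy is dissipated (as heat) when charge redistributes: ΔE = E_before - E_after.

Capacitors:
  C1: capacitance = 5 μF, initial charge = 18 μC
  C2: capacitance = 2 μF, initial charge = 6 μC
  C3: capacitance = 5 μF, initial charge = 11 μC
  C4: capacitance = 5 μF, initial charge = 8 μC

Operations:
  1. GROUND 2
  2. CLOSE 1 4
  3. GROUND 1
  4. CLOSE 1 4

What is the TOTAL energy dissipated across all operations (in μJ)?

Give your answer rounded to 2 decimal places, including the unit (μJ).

Answer: 39.35 μJ

Derivation:
Initial: C1(5μF, Q=18μC, V=3.60V), C2(2μF, Q=6μC, V=3.00V), C3(5μF, Q=11μC, V=2.20V), C4(5μF, Q=8μC, V=1.60V)
Op 1: GROUND 2: Q2=0; energy lost=9.000
Op 2: CLOSE 1-4: Q_total=26.00, C_total=10.00, V=2.60; Q1=13.00, Q4=13.00; dissipated=5.000
Op 3: GROUND 1: Q1=0; energy lost=16.900
Op 4: CLOSE 1-4: Q_total=13.00, C_total=10.00, V=1.30; Q1=6.50, Q4=6.50; dissipated=8.450
Total dissipated: 39.350 μJ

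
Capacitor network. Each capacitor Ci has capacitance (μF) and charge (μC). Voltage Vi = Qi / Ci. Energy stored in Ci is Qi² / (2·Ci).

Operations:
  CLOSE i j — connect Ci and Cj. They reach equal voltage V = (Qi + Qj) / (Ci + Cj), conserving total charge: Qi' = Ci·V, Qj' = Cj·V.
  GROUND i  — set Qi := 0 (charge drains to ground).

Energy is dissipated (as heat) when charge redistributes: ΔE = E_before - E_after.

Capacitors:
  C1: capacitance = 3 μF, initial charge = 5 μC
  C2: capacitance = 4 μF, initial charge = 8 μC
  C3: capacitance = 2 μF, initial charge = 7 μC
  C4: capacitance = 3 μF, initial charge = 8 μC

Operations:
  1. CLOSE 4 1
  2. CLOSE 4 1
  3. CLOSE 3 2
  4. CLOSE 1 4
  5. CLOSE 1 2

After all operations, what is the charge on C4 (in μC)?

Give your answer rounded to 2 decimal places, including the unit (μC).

Initial: C1(3μF, Q=5μC, V=1.67V), C2(4μF, Q=8μC, V=2.00V), C3(2μF, Q=7μC, V=3.50V), C4(3μF, Q=8μC, V=2.67V)
Op 1: CLOSE 4-1: Q_total=13.00, C_total=6.00, V=2.17; Q4=6.50, Q1=6.50; dissipated=0.750
Op 2: CLOSE 4-1: Q_total=13.00, C_total=6.00, V=2.17; Q4=6.50, Q1=6.50; dissipated=0.000
Op 3: CLOSE 3-2: Q_total=15.00, C_total=6.00, V=2.50; Q3=5.00, Q2=10.00; dissipated=1.500
Op 4: CLOSE 1-4: Q_total=13.00, C_total=6.00, V=2.17; Q1=6.50, Q4=6.50; dissipated=0.000
Op 5: CLOSE 1-2: Q_total=16.50, C_total=7.00, V=2.36; Q1=7.07, Q2=9.43; dissipated=0.095
Final charges: Q1=7.07, Q2=9.43, Q3=5.00, Q4=6.50

Answer: 6.50 μC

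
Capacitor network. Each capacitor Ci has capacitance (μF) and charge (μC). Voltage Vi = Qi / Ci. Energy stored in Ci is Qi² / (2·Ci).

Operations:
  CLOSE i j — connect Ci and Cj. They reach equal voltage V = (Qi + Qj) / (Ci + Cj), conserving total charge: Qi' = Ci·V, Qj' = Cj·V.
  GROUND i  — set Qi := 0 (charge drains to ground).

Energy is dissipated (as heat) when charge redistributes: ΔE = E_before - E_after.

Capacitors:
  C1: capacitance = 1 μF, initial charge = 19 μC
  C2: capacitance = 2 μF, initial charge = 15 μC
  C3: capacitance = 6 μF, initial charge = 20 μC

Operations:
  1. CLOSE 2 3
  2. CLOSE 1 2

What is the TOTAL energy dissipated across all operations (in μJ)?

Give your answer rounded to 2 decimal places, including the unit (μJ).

Answer: 84.32 μJ

Derivation:
Initial: C1(1μF, Q=19μC, V=19.00V), C2(2μF, Q=15μC, V=7.50V), C3(6μF, Q=20μC, V=3.33V)
Op 1: CLOSE 2-3: Q_total=35.00, C_total=8.00, V=4.38; Q2=8.75, Q3=26.25; dissipated=13.021
Op 2: CLOSE 1-2: Q_total=27.75, C_total=3.00, V=9.25; Q1=9.25, Q2=18.50; dissipated=71.297
Total dissipated: 84.318 μJ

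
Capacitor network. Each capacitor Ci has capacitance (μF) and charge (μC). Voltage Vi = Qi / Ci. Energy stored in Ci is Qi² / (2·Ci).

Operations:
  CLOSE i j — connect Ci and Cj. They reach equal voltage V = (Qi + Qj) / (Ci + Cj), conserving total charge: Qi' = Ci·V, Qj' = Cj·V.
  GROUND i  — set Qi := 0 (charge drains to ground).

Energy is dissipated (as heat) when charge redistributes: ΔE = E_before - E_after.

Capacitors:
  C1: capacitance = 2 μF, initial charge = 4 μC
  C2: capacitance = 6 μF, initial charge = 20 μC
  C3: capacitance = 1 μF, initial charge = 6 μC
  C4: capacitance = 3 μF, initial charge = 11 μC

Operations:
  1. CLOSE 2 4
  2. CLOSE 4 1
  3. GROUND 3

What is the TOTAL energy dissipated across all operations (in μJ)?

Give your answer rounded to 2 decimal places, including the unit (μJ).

Answer: 19.36 μJ

Derivation:
Initial: C1(2μF, Q=4μC, V=2.00V), C2(6μF, Q=20μC, V=3.33V), C3(1μF, Q=6μC, V=6.00V), C4(3μF, Q=11μC, V=3.67V)
Op 1: CLOSE 2-4: Q_total=31.00, C_total=9.00, V=3.44; Q2=20.67, Q4=10.33; dissipated=0.111
Op 2: CLOSE 4-1: Q_total=14.33, C_total=5.00, V=2.87; Q4=8.60, Q1=5.73; dissipated=1.252
Op 3: GROUND 3: Q3=0; energy lost=18.000
Total dissipated: 19.363 μJ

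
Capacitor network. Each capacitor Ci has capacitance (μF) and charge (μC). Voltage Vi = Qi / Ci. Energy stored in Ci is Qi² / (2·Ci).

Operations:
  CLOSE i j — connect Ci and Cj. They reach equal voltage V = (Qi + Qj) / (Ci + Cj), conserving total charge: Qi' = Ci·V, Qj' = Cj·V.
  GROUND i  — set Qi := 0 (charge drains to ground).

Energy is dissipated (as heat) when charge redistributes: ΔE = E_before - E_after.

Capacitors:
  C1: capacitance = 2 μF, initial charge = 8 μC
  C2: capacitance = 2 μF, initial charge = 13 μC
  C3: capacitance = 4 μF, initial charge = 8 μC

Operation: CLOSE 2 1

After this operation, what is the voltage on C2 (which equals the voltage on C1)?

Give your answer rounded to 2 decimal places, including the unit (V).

Answer: 5.25 V

Derivation:
Initial: C1(2μF, Q=8μC, V=4.00V), C2(2μF, Q=13μC, V=6.50V), C3(4μF, Q=8μC, V=2.00V)
Op 1: CLOSE 2-1: Q_total=21.00, C_total=4.00, V=5.25; Q2=10.50, Q1=10.50; dissipated=3.125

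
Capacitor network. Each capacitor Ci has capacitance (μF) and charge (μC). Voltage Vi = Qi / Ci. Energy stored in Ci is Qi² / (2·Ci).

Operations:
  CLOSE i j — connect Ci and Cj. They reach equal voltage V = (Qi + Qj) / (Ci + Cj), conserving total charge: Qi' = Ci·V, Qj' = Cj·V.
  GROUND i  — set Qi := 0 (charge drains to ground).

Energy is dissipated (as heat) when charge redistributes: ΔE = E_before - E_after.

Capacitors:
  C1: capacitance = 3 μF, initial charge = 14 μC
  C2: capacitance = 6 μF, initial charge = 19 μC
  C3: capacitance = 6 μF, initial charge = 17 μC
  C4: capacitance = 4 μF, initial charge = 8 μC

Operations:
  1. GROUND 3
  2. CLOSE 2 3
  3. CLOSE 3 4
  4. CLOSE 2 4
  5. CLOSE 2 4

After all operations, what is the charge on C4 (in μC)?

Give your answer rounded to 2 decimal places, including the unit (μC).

Initial: C1(3μF, Q=14μC, V=4.67V), C2(6μF, Q=19μC, V=3.17V), C3(6μF, Q=17μC, V=2.83V), C4(4μF, Q=8μC, V=2.00V)
Op 1: GROUND 3: Q3=0; energy lost=24.083
Op 2: CLOSE 2-3: Q_total=19.00, C_total=12.00, V=1.58; Q2=9.50, Q3=9.50; dissipated=15.042
Op 3: CLOSE 3-4: Q_total=17.50, C_total=10.00, V=1.75; Q3=10.50, Q4=7.00; dissipated=0.208
Op 4: CLOSE 2-4: Q_total=16.50, C_total=10.00, V=1.65; Q2=9.90, Q4=6.60; dissipated=0.033
Op 5: CLOSE 2-4: Q_total=16.50, C_total=10.00, V=1.65; Q2=9.90, Q4=6.60; dissipated=0.000
Final charges: Q1=14.00, Q2=9.90, Q3=10.50, Q4=6.60

Answer: 6.60 μC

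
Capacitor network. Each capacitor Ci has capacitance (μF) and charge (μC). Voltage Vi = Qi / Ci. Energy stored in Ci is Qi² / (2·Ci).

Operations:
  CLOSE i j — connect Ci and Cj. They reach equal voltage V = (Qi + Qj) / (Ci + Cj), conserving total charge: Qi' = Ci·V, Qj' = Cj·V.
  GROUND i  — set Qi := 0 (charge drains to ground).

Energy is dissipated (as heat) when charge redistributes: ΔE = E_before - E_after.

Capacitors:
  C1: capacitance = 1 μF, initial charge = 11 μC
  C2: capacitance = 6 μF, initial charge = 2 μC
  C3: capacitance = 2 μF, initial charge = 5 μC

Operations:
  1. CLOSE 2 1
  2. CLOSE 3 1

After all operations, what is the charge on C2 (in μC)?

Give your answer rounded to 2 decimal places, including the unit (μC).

Initial: C1(1μF, Q=11μC, V=11.00V), C2(6μF, Q=2μC, V=0.33V), C3(2μF, Q=5μC, V=2.50V)
Op 1: CLOSE 2-1: Q_total=13.00, C_total=7.00, V=1.86; Q2=11.14, Q1=1.86; dissipated=48.762
Op 2: CLOSE 3-1: Q_total=6.86, C_total=3.00, V=2.29; Q3=4.57, Q1=2.29; dissipated=0.138
Final charges: Q1=2.29, Q2=11.14, Q3=4.57

Answer: 11.14 μC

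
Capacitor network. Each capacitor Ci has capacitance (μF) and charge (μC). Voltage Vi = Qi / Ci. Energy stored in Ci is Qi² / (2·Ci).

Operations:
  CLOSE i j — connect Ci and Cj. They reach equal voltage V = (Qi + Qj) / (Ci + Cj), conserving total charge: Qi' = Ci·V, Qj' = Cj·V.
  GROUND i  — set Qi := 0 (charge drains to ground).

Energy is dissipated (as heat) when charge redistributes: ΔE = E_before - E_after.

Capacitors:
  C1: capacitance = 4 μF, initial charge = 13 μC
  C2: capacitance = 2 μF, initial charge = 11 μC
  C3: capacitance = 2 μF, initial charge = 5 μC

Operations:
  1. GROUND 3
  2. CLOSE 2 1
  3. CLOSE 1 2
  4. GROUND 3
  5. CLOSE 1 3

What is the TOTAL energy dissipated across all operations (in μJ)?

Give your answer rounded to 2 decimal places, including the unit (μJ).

Initial: C1(4μF, Q=13μC, V=3.25V), C2(2μF, Q=11μC, V=5.50V), C3(2μF, Q=5μC, V=2.50V)
Op 1: GROUND 3: Q3=0; energy lost=6.250
Op 2: CLOSE 2-1: Q_total=24.00, C_total=6.00, V=4.00; Q2=8.00, Q1=16.00; dissipated=3.375
Op 3: CLOSE 1-2: Q_total=24.00, C_total=6.00, V=4.00; Q1=16.00, Q2=8.00; dissipated=0.000
Op 4: GROUND 3: Q3=0; energy lost=0.000
Op 5: CLOSE 1-3: Q_total=16.00, C_total=6.00, V=2.67; Q1=10.67, Q3=5.33; dissipated=10.667
Total dissipated: 20.292 μJ

Answer: 20.29 μJ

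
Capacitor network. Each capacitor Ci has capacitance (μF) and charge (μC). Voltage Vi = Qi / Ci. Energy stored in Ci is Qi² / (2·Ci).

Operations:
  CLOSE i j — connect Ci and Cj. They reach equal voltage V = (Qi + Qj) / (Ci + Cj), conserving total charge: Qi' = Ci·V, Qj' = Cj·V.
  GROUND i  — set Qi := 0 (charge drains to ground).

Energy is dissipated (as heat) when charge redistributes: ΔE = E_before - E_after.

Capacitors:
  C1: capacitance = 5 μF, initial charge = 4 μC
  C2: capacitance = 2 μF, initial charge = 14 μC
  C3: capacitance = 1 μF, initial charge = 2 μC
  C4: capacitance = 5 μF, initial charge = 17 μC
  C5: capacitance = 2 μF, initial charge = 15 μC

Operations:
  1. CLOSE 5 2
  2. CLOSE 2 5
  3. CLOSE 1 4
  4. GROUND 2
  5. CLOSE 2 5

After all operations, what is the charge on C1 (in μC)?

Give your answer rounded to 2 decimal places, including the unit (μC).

Answer: 10.50 μC

Derivation:
Initial: C1(5μF, Q=4μC, V=0.80V), C2(2μF, Q=14μC, V=7.00V), C3(1μF, Q=2μC, V=2.00V), C4(5μF, Q=17μC, V=3.40V), C5(2μF, Q=15μC, V=7.50V)
Op 1: CLOSE 5-2: Q_total=29.00, C_total=4.00, V=7.25; Q5=14.50, Q2=14.50; dissipated=0.125
Op 2: CLOSE 2-5: Q_total=29.00, C_total=4.00, V=7.25; Q2=14.50, Q5=14.50; dissipated=0.000
Op 3: CLOSE 1-4: Q_total=21.00, C_total=10.00, V=2.10; Q1=10.50, Q4=10.50; dissipated=8.450
Op 4: GROUND 2: Q2=0; energy lost=52.562
Op 5: CLOSE 2-5: Q_total=14.50, C_total=4.00, V=3.62; Q2=7.25, Q5=7.25; dissipated=26.281
Final charges: Q1=10.50, Q2=7.25, Q3=2.00, Q4=10.50, Q5=7.25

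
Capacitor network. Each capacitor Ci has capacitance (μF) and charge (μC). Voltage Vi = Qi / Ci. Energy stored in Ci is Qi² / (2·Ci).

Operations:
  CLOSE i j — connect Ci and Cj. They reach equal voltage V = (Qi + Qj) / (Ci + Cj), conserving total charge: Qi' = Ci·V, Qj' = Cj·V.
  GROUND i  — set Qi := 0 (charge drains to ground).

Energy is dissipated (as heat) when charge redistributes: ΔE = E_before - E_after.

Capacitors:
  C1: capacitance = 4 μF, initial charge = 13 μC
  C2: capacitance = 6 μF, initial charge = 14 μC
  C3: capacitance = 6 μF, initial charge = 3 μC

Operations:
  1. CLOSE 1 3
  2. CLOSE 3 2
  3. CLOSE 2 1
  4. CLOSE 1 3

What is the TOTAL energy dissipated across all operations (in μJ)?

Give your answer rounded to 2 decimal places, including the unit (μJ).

Initial: C1(4μF, Q=13μC, V=3.25V), C2(6μF, Q=14μC, V=2.33V), C3(6μF, Q=3μC, V=0.50V)
Op 1: CLOSE 1-3: Q_total=16.00, C_total=10.00, V=1.60; Q1=6.40, Q3=9.60; dissipated=9.075
Op 2: CLOSE 3-2: Q_total=23.60, C_total=12.00, V=1.97; Q3=11.80, Q2=11.80; dissipated=0.807
Op 3: CLOSE 2-1: Q_total=18.20, C_total=10.00, V=1.82; Q2=10.92, Q1=7.28; dissipated=0.161
Op 4: CLOSE 1-3: Q_total=19.08, C_total=10.00, V=1.91; Q1=7.63, Q3=11.45; dissipated=0.026
Total dissipated: 10.069 μJ

Answer: 10.07 μJ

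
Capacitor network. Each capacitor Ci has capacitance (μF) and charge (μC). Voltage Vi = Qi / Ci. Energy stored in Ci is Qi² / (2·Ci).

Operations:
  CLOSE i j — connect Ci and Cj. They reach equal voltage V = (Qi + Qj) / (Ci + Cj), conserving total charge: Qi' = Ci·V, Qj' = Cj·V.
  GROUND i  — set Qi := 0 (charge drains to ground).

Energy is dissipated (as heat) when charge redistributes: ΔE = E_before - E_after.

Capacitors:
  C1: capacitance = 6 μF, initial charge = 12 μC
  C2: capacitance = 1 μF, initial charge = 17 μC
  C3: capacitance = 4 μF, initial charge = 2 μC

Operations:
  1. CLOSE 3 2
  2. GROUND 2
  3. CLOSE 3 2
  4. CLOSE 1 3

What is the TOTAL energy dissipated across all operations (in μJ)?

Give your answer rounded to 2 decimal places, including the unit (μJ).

Initial: C1(6μF, Q=12μC, V=2.00V), C2(1μF, Q=17μC, V=17.00V), C3(4μF, Q=2μC, V=0.50V)
Op 1: CLOSE 3-2: Q_total=19.00, C_total=5.00, V=3.80; Q3=15.20, Q2=3.80; dissipated=108.900
Op 2: GROUND 2: Q2=0; energy lost=7.220
Op 3: CLOSE 3-2: Q_total=15.20, C_total=5.00, V=3.04; Q3=12.16, Q2=3.04; dissipated=5.776
Op 4: CLOSE 1-3: Q_total=24.16, C_total=10.00, V=2.42; Q1=14.50, Q3=9.66; dissipated=1.298
Total dissipated: 123.194 μJ

Answer: 123.19 μJ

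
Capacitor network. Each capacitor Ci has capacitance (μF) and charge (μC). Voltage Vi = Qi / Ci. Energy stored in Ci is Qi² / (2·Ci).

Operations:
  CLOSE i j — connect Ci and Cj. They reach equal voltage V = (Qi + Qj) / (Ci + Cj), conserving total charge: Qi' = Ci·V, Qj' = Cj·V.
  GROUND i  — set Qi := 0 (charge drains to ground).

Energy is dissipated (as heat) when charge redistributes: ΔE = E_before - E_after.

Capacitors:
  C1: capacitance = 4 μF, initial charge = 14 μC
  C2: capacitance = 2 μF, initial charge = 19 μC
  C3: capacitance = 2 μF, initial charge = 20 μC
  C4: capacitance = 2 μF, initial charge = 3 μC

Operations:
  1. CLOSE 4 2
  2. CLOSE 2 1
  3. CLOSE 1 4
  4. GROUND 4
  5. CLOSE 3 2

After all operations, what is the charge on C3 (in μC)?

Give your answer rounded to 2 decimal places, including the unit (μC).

Answer: 14.17 μC

Derivation:
Initial: C1(4μF, Q=14μC, V=3.50V), C2(2μF, Q=19μC, V=9.50V), C3(2μF, Q=20μC, V=10.00V), C4(2μF, Q=3μC, V=1.50V)
Op 1: CLOSE 4-2: Q_total=22.00, C_total=4.00, V=5.50; Q4=11.00, Q2=11.00; dissipated=32.000
Op 2: CLOSE 2-1: Q_total=25.00, C_total=6.00, V=4.17; Q2=8.33, Q1=16.67; dissipated=2.667
Op 3: CLOSE 1-4: Q_total=27.67, C_total=6.00, V=4.61; Q1=18.44, Q4=9.22; dissipated=1.185
Op 4: GROUND 4: Q4=0; energy lost=21.262
Op 5: CLOSE 3-2: Q_total=28.33, C_total=4.00, V=7.08; Q3=14.17, Q2=14.17; dissipated=17.014
Final charges: Q1=18.44, Q2=14.17, Q3=14.17, Q4=0.00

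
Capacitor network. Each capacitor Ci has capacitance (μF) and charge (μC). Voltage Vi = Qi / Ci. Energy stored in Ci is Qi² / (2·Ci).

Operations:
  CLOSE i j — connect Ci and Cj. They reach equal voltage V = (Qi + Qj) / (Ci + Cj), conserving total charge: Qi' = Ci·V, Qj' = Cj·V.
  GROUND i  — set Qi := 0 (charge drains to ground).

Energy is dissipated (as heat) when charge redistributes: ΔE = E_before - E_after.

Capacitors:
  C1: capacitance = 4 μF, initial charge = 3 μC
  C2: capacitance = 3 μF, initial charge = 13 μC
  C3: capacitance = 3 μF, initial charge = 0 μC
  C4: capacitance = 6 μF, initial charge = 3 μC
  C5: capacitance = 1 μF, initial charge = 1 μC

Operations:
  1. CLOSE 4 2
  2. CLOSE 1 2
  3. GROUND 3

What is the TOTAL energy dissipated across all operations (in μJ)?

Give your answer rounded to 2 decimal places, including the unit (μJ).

Answer: 15.60 μJ

Derivation:
Initial: C1(4μF, Q=3μC, V=0.75V), C2(3μF, Q=13μC, V=4.33V), C3(3μF, Q=0μC, V=0.00V), C4(6μF, Q=3μC, V=0.50V), C5(1μF, Q=1μC, V=1.00V)
Op 1: CLOSE 4-2: Q_total=16.00, C_total=9.00, V=1.78; Q4=10.67, Q2=5.33; dissipated=14.694
Op 2: CLOSE 1-2: Q_total=8.33, C_total=7.00, V=1.19; Q1=4.76, Q2=3.57; dissipated=0.905
Op 3: GROUND 3: Q3=0; energy lost=0.000
Total dissipated: 15.600 μJ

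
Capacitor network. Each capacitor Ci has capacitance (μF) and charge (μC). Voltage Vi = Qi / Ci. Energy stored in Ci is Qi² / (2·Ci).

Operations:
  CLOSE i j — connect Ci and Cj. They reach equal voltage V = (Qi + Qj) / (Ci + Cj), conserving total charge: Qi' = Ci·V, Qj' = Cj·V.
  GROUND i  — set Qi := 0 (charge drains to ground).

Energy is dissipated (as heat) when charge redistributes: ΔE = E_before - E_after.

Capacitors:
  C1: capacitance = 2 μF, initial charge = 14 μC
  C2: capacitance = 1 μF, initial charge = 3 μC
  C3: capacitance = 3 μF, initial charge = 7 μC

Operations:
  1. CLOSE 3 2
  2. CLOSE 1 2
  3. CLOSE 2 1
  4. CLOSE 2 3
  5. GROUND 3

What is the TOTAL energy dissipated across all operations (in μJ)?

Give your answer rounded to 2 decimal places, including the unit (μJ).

Answer: 26.14 μJ

Derivation:
Initial: C1(2μF, Q=14μC, V=7.00V), C2(1μF, Q=3μC, V=3.00V), C3(3μF, Q=7μC, V=2.33V)
Op 1: CLOSE 3-2: Q_total=10.00, C_total=4.00, V=2.50; Q3=7.50, Q2=2.50; dissipated=0.167
Op 2: CLOSE 1-2: Q_total=16.50, C_total=3.00, V=5.50; Q1=11.00, Q2=5.50; dissipated=6.750
Op 3: CLOSE 2-1: Q_total=16.50, C_total=3.00, V=5.50; Q2=5.50, Q1=11.00; dissipated=0.000
Op 4: CLOSE 2-3: Q_total=13.00, C_total=4.00, V=3.25; Q2=3.25, Q3=9.75; dissipated=3.375
Op 5: GROUND 3: Q3=0; energy lost=15.844
Total dissipated: 26.135 μJ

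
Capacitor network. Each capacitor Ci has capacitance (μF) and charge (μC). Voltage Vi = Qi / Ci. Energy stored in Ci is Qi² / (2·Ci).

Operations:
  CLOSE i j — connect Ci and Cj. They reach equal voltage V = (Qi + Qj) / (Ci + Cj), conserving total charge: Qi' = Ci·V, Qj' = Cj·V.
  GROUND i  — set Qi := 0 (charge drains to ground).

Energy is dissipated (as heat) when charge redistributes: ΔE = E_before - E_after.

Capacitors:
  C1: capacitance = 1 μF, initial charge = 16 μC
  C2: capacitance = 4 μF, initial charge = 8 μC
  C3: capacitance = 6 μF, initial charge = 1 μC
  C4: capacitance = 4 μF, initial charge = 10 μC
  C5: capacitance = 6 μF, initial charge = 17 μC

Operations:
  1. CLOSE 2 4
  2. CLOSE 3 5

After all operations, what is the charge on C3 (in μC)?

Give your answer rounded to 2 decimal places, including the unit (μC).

Answer: 9.00 μC

Derivation:
Initial: C1(1μF, Q=16μC, V=16.00V), C2(4μF, Q=8μC, V=2.00V), C3(6μF, Q=1μC, V=0.17V), C4(4μF, Q=10μC, V=2.50V), C5(6μF, Q=17μC, V=2.83V)
Op 1: CLOSE 2-4: Q_total=18.00, C_total=8.00, V=2.25; Q2=9.00, Q4=9.00; dissipated=0.250
Op 2: CLOSE 3-5: Q_total=18.00, C_total=12.00, V=1.50; Q3=9.00, Q5=9.00; dissipated=10.667
Final charges: Q1=16.00, Q2=9.00, Q3=9.00, Q4=9.00, Q5=9.00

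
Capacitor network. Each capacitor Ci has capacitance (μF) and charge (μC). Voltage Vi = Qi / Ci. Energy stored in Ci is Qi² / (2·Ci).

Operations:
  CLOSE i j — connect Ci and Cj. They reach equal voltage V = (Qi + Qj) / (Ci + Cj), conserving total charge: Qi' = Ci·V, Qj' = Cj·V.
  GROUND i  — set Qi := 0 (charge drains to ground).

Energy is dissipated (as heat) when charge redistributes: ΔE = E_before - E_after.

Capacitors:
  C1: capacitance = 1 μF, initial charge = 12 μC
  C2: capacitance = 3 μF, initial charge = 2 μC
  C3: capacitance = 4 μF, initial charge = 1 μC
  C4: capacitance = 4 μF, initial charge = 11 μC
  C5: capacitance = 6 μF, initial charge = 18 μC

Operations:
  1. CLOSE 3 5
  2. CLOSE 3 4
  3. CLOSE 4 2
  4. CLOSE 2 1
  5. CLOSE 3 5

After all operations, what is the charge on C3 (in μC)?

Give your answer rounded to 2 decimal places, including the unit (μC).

Initial: C1(1μF, Q=12μC, V=12.00V), C2(3μF, Q=2μC, V=0.67V), C3(4μF, Q=1μC, V=0.25V), C4(4μF, Q=11μC, V=2.75V), C5(6μF, Q=18μC, V=3.00V)
Op 1: CLOSE 3-5: Q_total=19.00, C_total=10.00, V=1.90; Q3=7.60, Q5=11.40; dissipated=9.075
Op 2: CLOSE 3-4: Q_total=18.60, C_total=8.00, V=2.33; Q3=9.30, Q4=9.30; dissipated=0.723
Op 3: CLOSE 4-2: Q_total=11.30, C_total=7.00, V=1.61; Q4=6.46, Q2=4.84; dissipated=2.357
Op 4: CLOSE 2-1: Q_total=16.84, C_total=4.00, V=4.21; Q2=12.63, Q1=4.21; dissipated=40.449
Op 5: CLOSE 3-5: Q_total=20.70, C_total=10.00, V=2.07; Q3=8.28, Q5=12.42; dissipated=0.217
Final charges: Q1=4.21, Q2=12.63, Q3=8.28, Q4=6.46, Q5=12.42

Answer: 8.28 μC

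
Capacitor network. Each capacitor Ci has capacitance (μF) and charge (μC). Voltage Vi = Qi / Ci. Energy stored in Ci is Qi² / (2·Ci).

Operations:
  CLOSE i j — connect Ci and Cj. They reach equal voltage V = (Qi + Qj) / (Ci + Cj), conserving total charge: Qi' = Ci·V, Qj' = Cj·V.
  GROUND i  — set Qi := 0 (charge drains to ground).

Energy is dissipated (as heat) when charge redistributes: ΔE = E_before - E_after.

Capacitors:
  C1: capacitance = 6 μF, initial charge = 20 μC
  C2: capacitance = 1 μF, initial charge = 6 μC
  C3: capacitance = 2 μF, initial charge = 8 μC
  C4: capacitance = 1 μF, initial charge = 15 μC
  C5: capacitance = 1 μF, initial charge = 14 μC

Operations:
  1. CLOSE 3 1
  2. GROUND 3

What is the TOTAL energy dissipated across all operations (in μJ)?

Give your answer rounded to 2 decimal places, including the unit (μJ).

Answer: 12.58 μJ

Derivation:
Initial: C1(6μF, Q=20μC, V=3.33V), C2(1μF, Q=6μC, V=6.00V), C3(2μF, Q=8μC, V=4.00V), C4(1μF, Q=15μC, V=15.00V), C5(1μF, Q=14μC, V=14.00V)
Op 1: CLOSE 3-1: Q_total=28.00, C_total=8.00, V=3.50; Q3=7.00, Q1=21.00; dissipated=0.333
Op 2: GROUND 3: Q3=0; energy lost=12.250
Total dissipated: 12.583 μJ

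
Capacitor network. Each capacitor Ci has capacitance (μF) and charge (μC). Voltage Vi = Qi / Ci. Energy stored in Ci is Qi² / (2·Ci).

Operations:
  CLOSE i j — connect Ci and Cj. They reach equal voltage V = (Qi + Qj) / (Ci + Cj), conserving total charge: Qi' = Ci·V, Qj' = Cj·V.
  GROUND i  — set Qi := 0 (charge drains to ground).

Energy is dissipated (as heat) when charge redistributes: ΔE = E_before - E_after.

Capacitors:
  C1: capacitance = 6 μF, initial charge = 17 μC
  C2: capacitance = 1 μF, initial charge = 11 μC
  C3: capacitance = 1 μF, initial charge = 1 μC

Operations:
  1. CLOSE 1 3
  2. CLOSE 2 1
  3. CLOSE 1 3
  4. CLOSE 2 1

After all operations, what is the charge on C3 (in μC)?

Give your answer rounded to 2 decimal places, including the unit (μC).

Answer: 3.60 μC

Derivation:
Initial: C1(6μF, Q=17μC, V=2.83V), C2(1μF, Q=11μC, V=11.00V), C3(1μF, Q=1μC, V=1.00V)
Op 1: CLOSE 1-3: Q_total=18.00, C_total=7.00, V=2.57; Q1=15.43, Q3=2.57; dissipated=1.440
Op 2: CLOSE 2-1: Q_total=26.43, C_total=7.00, V=3.78; Q2=3.78, Q1=22.65; dissipated=30.446
Op 3: CLOSE 1-3: Q_total=25.22, C_total=7.00, V=3.60; Q1=21.62, Q3=3.60; dissipated=0.621
Op 4: CLOSE 2-1: Q_total=25.40, C_total=7.00, V=3.63; Q2=3.63, Q1=21.77; dissipated=0.013
Final charges: Q1=21.77, Q2=3.63, Q3=3.60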